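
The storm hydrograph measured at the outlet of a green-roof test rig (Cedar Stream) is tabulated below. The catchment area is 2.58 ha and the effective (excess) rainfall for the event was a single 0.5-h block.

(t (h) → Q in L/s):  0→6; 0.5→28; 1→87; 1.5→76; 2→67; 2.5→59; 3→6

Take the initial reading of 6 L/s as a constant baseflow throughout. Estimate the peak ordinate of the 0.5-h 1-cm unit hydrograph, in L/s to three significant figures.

U_p ≈ 40.5 L/s

Direct runoff: 0.0, 22.0, 81.0, 70.0, 61.0, 53.0, 0.0 L/s; ΣQ_DR = 287.0 L/s, peak = 81.0 L/s.
Runoff depth d = ΣQ_DR·Δt / A = 287.0 × 1800 / (2.58 ha) = 20.02 mm.
The 1-cm UH is the DRH scaled by (10 mm)/d, so U_p = 81.0 × 10/20.02 = 40.5 L/s.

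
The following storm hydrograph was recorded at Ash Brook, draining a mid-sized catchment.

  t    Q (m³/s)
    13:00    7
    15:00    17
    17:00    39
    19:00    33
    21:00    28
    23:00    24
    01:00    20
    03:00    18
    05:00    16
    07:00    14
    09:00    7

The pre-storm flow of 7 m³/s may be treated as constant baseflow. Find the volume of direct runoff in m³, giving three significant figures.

Direct-runoff ordinates (Q − Q_b): 0.0, 10.0, 32.0, 26.0, 21.0, 17.0, 13.0, 11.0, 9.0, 7.0, 0.0 m³/s.
ΣQ_DR = 146.0 m³/s.
With Δt = 2 h = 7200 s, V = ΣQ_DR · Δt = 146.0 × 7200 = 1.05 × 10^6 m³.

V ≈ 1.05 × 10^6 m³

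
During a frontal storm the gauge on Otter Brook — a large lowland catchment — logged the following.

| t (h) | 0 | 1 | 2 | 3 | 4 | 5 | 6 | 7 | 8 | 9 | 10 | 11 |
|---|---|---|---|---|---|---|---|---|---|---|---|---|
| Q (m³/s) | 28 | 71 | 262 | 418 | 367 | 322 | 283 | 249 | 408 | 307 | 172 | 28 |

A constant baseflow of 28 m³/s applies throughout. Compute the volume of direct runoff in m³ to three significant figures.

V ≈ 9.28 × 10^6 m³

Direct-runoff ordinates (Q − Q_b): 0.0, 43.0, 234.0, 390.0, 339.0, 294.0, 255.0, 221.0, 380.0, 279.0, 144.0, 0.0 m³/s.
ΣQ_DR = 2579 m³/s.
With Δt = 1 h = 3600 s, V = ΣQ_DR · Δt = 2579 × 3600 = 9.28 × 10^6 m³.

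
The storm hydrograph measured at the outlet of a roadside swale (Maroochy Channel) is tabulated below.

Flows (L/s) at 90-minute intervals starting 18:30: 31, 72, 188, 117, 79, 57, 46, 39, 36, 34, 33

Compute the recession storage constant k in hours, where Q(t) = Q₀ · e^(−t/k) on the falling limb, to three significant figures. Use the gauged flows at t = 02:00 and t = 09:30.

k ≈ 13.7 h

On the falling limb, Q drops from 57 to 33 L/s between t = 02:00 and t = 09:30 (Δt = 7.5 h).
k = −Δt / ln(Q₂/Q₁) = −7.5 / ln(33/57) = 13.7 h.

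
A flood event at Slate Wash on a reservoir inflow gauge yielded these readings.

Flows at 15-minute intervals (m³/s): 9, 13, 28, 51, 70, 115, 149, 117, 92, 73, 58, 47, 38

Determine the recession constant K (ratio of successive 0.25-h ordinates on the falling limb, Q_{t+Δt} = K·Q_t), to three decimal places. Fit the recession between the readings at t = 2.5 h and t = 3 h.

K ≈ 0.809

Using the recession-limb readings at t = 2.5 h and t = 3 h: Q falls from 58 to 38 m³/s over 2 intervals.
K = (Q₂/Q₁)^(1/2) = (38/58)^(1/2) = 0.809.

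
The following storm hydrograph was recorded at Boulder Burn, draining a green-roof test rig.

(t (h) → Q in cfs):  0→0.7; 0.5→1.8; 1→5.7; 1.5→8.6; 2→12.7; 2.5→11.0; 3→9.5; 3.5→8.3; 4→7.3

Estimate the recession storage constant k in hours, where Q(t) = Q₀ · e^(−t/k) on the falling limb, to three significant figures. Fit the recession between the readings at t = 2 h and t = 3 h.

k ≈ 3.44 h

On the falling limb, Q drops from 12.7 to 9.5 cfs between t = 2 h and t = 3 h (Δt = 1 h).
k = −Δt / ln(Q₂/Q₁) = −1 / ln(9.5/12.7) = 3.44 h.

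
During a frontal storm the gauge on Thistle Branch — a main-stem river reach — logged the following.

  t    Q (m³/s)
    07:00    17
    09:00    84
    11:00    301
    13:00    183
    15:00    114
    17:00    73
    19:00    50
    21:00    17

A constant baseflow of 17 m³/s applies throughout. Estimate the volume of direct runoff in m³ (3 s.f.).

V ≈ 5.06 × 10^6 m³

Direct-runoff ordinates (Q − Q_b): 0.0, 67.0, 284.0, 166.0, 97.0, 56.0, 33.0, 0.0 m³/s.
ΣQ_DR = 703.0 m³/s.
With Δt = 2 h = 7200 s, V = ΣQ_DR · Δt = 703.0 × 7200 = 5.06 × 10^6 m³.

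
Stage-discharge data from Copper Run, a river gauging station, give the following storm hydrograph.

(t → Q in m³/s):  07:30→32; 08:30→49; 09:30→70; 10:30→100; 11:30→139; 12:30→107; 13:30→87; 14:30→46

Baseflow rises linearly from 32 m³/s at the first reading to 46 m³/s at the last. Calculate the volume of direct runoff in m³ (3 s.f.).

V ≈ 1.14 × 10^6 m³

Direct-runoff ordinates (Q − Q_b): 0.00, 15.00, 34.00, 62.00, 99.00, 65.00, 43.00, 0.00 m³/s.
ΣQ_DR = 318.0 m³/s.
With Δt = 1 h = 3600 s, V = ΣQ_DR · Δt = 318.0 × 3600 = 1.14 × 10^6 m³.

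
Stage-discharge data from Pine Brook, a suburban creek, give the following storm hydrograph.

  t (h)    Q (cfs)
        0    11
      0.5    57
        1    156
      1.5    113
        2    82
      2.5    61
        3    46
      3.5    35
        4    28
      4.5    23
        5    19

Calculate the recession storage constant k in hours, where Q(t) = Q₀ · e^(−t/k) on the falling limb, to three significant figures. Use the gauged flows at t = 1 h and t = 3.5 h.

k ≈ 1.67 h

On the falling limb, Q drops from 156 to 35 cfs between t = 1 h and t = 3.5 h (Δt = 2.5 h).
k = −Δt / ln(Q₂/Q₁) = −2.5 / ln(35/156) = 1.67 h.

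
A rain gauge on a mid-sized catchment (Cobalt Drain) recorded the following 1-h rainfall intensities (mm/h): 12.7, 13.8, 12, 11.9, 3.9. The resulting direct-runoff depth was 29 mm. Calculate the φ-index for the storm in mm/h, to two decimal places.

φ ≈ 5.35 mm/h

Only the 4 blocks with intensity above φ contribute runoff: 12.7, 13.8, 12, 11.9 mm/h.
Σ(I−φ)·Δt = d  ⇒  (12.7+13.8+12+11.9 − 4φ)·1 = 29
φ = (50.40 − 29/1) / 4 = 5.35 mm/h.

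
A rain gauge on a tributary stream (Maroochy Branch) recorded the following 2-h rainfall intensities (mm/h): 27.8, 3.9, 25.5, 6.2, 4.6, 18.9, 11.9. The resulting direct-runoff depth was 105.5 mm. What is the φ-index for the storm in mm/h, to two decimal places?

Only the 4 blocks with intensity above φ contribute runoff: 27.8, 25.5, 18.9, 11.9 mm/h.
Σ(I−φ)·Δt = d  ⇒  (27.8+25.5+18.9+11.9 − 4φ)·2 = 105.5
φ = (84.10 − 105.5/2) / 4 = 7.84 mm/h.

φ ≈ 7.84 mm/h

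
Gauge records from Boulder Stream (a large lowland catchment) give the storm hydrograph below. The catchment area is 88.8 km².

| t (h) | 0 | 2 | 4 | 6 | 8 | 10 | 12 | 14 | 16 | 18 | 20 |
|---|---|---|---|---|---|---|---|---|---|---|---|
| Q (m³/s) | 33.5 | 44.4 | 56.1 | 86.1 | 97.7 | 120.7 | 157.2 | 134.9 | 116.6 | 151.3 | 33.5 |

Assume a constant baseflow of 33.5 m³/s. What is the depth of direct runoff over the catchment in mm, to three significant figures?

Direct runoff: 0.0, 10.9, 22.6, 52.6, 64.2, 87.2, 123.7, 101.4, 83.1, 117.8, 0.0 m³/s; ΣQ_DR = 663.5 m³/s.
V = ΣQ_DR · Δt = 663.5 × 7200 s = 4.777 × 10^6 m³.
Over A = 88.8 km², depth = V / A = 53.8 mm.

d ≈ 53.8 mm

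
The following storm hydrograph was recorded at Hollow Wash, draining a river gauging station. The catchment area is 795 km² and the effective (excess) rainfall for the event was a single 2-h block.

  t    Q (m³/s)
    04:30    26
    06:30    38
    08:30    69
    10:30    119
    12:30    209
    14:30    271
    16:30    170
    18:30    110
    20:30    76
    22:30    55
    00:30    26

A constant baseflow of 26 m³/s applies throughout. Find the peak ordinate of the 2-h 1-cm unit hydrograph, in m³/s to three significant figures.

Direct runoff: 0.0, 12.0, 43.0, 93.0, 183.0, 245.0, 144.0, 84.0, 50.0, 29.0, 0.0 m³/s; ΣQ_DR = 883.0 m³/s, peak = 245.0 m³/s.
Runoff depth d = ΣQ_DR·Δt / A = 883.0 × 7200 / (795 km²) = 7.997 mm.
The 1-cm UH is the DRH scaled by (10 mm)/d, so U_p = 245.0 × 10/7.997 = 306 m³/s.

U_p ≈ 306 m³/s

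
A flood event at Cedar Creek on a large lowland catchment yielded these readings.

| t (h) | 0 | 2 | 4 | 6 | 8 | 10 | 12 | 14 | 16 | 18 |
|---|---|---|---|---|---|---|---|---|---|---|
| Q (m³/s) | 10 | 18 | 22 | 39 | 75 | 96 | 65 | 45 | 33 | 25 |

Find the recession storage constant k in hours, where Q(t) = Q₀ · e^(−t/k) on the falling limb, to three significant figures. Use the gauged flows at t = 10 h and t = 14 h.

k ≈ 5.28 h

On the falling limb, Q drops from 96 to 45 m³/s between t = 10 h and t = 14 h (Δt = 4 h).
k = −Δt / ln(Q₂/Q₁) = −4 / ln(45/96) = 5.28 h.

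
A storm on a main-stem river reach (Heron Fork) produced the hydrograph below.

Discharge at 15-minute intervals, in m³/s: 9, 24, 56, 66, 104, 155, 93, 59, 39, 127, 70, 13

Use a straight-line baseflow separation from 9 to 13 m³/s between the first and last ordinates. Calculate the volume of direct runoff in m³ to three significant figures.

Direct-runoff ordinates (Q − Q_b): 0.00, 14.64, 46.27, 55.91, 93.55, 144.18, 81.82, 47.45, 27.09, 114.73, 57.36, 0.00 m³/s.
ΣQ_DR = 683.0 m³/s.
With Δt = 0.25 h = 900 s, V = ΣQ_DR · Δt = 683.0 × 900 = 6.15 × 10^5 m³.

V ≈ 6.15 × 10^5 m³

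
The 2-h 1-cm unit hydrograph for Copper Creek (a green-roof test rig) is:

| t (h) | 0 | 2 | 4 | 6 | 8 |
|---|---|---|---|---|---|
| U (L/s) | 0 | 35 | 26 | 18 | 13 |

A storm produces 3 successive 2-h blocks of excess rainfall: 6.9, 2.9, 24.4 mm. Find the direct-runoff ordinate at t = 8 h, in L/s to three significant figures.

By discrete convolution, Q_j = Σ (P_i / 10 mm) · U_{j−i}.
At t = 8 h (j=4): Q = (6.9/10)·13 + (2.9/10)·18 + (24.4/10)·26 = 77.6 L/s.

Q ≈ 77.6 L/s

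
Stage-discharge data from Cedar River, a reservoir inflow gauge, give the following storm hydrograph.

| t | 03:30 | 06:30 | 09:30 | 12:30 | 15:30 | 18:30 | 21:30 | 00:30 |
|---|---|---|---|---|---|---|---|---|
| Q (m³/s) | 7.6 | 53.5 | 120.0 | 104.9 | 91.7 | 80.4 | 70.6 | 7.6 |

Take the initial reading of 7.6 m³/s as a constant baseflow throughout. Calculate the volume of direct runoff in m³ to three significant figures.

V ≈ 5.14 × 10^6 m³

Direct-runoff ordinates (Q − Q_b): 0.0, 45.9, 112.4, 97.3, 84.1, 72.8, 63.0, 0.0 m³/s.
ΣQ_DR = 475.5 m³/s.
With Δt = 3 h = 10800 s, V = ΣQ_DR · Δt = 475.5 × 10800 = 5.14 × 10^6 m³.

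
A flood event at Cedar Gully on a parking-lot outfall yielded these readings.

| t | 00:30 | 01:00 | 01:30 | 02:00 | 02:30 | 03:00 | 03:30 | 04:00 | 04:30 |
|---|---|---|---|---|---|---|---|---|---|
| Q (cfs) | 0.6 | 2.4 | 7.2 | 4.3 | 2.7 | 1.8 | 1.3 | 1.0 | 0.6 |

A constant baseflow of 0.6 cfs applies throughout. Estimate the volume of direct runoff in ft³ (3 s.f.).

V ≈ 29700 ft³

Direct-runoff ordinates (Q − Q_b): 0.0, 1.8, 6.6, 3.7, 2.1, 1.2, 0.7, 0.4, 0.0 cfs.
ΣQ_DR = 16.50 cfs.
With Δt = 0.5 h = 1800 s, V = ΣQ_DR · Δt = 16.50 × 1800 = 29700 ft³.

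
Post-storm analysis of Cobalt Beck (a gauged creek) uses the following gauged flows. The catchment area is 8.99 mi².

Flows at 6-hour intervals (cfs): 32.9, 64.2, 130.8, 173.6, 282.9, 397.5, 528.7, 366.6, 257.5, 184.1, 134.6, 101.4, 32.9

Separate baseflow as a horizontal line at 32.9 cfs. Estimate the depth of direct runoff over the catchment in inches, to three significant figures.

d ≈ 2.34 in

Direct runoff: 0.0, 31.3, 97.9, 140.7, 250.0, 364.6, 495.8, 333.7, 224.6, 151.2, 101.7, 68.5, 0.0 cfs; ΣQ_DR = 2260 cfs.
V = ΣQ_DR · Δt = 2260 × 21600 s = 4.882 × 10^7 ft³.
Over A = 8.99 mi², depth = V / A = 2.34 in.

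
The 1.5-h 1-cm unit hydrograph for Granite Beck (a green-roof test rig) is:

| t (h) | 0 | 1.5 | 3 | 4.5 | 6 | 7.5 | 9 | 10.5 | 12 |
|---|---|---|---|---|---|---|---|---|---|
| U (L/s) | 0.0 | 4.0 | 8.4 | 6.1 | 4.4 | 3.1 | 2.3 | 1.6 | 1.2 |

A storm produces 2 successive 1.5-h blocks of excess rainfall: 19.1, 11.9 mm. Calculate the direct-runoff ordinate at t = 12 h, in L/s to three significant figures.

By discrete convolution, Q_j = Σ (P_i / 10 mm) · U_{j−i}.
At t = 12 h (j=8): Q = (19.1/10)·1.2 + (11.9/10)·1.6 = 4.20 L/s.

Q ≈ 4.20 L/s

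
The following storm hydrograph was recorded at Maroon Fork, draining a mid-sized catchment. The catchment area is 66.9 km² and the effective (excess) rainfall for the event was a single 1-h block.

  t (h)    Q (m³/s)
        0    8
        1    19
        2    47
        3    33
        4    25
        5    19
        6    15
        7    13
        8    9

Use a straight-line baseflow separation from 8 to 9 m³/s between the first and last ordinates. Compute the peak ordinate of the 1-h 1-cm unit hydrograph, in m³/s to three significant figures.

Direct runoff: 0.00, 10.88, 38.75, 24.62, 16.50, 10.38, 6.25, 4.12, 0.00 m³/s; ΣQ_DR = 111.5 m³/s, peak = 38.75 m³/s.
Runoff depth d = ΣQ_DR·Δt / A = 111.5 × 3600 / (66.9 km²) = 6.000 mm.
The 1-cm UH is the DRH scaled by (10 mm)/d, so U_p = 38.75 × 10/6.000 = 64.6 m³/s.

U_p ≈ 64.6 m³/s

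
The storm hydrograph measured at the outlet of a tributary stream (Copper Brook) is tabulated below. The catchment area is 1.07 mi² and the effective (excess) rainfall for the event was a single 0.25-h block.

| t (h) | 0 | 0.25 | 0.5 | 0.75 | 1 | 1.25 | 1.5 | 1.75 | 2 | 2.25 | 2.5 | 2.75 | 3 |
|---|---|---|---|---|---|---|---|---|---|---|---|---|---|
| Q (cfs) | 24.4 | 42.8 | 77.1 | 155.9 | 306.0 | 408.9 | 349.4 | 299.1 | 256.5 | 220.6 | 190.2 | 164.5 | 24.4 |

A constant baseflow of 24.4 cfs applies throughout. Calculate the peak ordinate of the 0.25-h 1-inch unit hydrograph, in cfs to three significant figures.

Direct runoff: 0.0, 18.4, 52.7, 131.5, 281.6, 384.5, 325.0, 274.7, 232.1, 196.2, 165.8, 140.1, 0.0 cfs; ΣQ_DR = 2203 cfs, peak = 384.5 cfs.
Runoff depth d = ΣQ_DR·Δt / A = 2203 × 900 / (1.07 mi²) = 0.7975 in.
The 1-inch UH is the DRH scaled by (1 in)/d, so U_p = 384.5 × 1/0.7975 = 482 cfs.

U_p ≈ 482 cfs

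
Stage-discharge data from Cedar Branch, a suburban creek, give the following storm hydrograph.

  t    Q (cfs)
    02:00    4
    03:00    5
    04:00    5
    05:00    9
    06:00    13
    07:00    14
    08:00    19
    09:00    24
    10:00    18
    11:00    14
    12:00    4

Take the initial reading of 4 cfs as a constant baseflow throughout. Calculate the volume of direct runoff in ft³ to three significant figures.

Direct-runoff ordinates (Q − Q_b): 0.0, 1.0, 1.0, 5.0, 9.0, 10.0, 15.0, 20.0, 14.0, 10.0, 0.0 cfs.
ΣQ_DR = 85.00 cfs.
With Δt = 1 h = 3600 s, V = ΣQ_DR · Δt = 85.00 × 3600 = 3.06 × 10^5 ft³.

V ≈ 3.06 × 10^5 ft³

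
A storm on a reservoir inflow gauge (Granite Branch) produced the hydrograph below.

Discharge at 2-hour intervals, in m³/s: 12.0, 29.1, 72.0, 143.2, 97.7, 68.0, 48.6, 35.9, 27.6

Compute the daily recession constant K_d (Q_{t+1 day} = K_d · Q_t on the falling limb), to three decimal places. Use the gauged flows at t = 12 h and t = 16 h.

K_d ≈ 0.034

Between t = 12 h and t = 16 h the flow falls from 48.6 to 27.6 m³/s over 2×2 h = 4 h.
Per-interval ratio K = (27.6/48.6)^(1/2) = 0.7536; K_d = K^(24/2) = 0.034.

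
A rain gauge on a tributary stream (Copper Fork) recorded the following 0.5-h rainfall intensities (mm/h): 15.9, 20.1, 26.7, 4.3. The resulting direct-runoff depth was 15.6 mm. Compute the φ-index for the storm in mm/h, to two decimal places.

Only the 3 blocks with intensity above φ contribute runoff: 15.9, 20.1, 26.7 mm/h.
Σ(I−φ)·Δt = d  ⇒  (15.9+20.1+26.7 − 3φ)·0.5 = 15.6
φ = (62.70 − 15.6/0.5) / 3 = 10.50 mm/h.

φ ≈ 10.50 mm/h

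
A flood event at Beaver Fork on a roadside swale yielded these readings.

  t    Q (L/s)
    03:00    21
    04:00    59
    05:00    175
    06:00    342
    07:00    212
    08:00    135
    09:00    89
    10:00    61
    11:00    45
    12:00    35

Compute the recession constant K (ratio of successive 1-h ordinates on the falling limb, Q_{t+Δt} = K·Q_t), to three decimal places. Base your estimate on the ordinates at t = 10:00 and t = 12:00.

Using the recession-limb readings at t = 10:00 and t = 12:00: Q falls from 61 to 35 L/s over 2 intervals.
K = (Q₂/Q₁)^(1/2) = (35/61)^(1/2) = 0.757.

K ≈ 0.757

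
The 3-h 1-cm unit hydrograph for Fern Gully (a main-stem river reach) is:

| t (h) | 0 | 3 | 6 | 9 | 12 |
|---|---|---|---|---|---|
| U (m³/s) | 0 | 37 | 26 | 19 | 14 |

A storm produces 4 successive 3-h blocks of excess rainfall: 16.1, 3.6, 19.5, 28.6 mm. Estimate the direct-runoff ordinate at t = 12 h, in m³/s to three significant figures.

Q ≈ 186 m³/s

By discrete convolution, Q_j = Σ (P_i / 10 mm) · U_{j−i}.
At t = 12 h (j=4): Q = (16.1/10)·14 + (3.6/10)·19 + (19.5/10)·26 + (28.6/10)·37 = 186 m³/s.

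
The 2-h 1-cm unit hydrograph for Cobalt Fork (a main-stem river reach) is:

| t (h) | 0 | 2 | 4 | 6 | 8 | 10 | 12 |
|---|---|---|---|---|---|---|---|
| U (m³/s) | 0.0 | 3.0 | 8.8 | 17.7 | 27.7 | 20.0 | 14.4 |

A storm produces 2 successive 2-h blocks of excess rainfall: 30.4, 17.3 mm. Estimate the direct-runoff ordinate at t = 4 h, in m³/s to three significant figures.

By discrete convolution, Q_j = Σ (P_i / 10 mm) · U_{j−i}.
At t = 4 h (j=2): Q = (30.4/10)·8.8 + (17.3/10)·3.0 = 31.9 m³/s.

Q ≈ 31.9 m³/s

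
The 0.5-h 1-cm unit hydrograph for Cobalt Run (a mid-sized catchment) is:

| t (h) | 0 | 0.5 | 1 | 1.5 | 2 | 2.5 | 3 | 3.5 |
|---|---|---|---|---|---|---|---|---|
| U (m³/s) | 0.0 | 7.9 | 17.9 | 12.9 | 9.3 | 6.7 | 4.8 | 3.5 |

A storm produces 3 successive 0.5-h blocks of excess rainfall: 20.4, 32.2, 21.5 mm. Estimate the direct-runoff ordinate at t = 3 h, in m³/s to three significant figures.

By discrete convolution, Q_j = Σ (P_i / 10 mm) · U_{j−i}.
At t = 3 h (j=6): Q = (20.4/10)·4.8 + (32.2/10)·6.7 + (21.5/10)·9.3 = 51.4 m³/s.

Q ≈ 51.4 m³/s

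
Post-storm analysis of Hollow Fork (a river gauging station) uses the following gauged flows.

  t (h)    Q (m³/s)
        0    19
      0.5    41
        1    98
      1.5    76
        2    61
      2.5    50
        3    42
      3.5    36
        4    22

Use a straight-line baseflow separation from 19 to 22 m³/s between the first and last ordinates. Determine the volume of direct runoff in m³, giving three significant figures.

V ≈ 4.69 × 10^5 m³

Direct-runoff ordinates (Q − Q_b): 0.00, 21.62, 78.25, 55.88, 40.50, 29.12, 20.75, 14.38, 0.00 m³/s.
ΣQ_DR = 260.5 m³/s.
With Δt = 0.5 h = 1800 s, V = ΣQ_DR · Δt = 260.5 × 1800 = 4.69 × 10^5 m³.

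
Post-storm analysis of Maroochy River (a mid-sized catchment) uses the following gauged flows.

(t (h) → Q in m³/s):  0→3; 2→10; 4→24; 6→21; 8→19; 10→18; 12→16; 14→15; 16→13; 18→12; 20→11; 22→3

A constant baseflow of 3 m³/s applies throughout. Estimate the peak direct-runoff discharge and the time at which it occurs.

Subtracting baseflow gives direct-runoff ordinates: 0.0, 7.0, 21.0, 18.0, 16.0, 15.0, 13.0, 12.0, 10.0, 9.0, 8.0, 0.0 m³/s.
The maximum is 21.0 m³/s, occurring at the reading for t = 4 h.

Q_p = 21.0 m³/s at t = 4 h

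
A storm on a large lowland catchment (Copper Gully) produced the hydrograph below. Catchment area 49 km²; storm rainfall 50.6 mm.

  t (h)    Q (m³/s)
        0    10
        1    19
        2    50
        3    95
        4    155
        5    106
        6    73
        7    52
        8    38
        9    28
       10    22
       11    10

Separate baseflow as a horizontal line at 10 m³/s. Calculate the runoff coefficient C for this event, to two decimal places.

ΣQ_DR = 538.0 m³/s; V = ΣQ_DR·Δt = 1.937 × 10^6 m³.
Runoff depth d = V / A = 39.53 mm.
C = d / P = 39.53 / 50.6 = 0.78.

C ≈ 0.78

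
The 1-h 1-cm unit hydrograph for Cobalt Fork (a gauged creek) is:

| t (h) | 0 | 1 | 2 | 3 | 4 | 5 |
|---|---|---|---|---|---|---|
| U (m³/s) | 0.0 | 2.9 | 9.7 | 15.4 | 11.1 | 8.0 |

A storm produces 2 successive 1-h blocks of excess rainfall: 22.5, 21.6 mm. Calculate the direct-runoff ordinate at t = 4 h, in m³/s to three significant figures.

By discrete convolution, Q_j = Σ (P_i / 10 mm) · U_{j−i}.
At t = 4 h (j=4): Q = (22.5/10)·11.1 + (21.6/10)·15.4 = 58.2 m³/s.

Q ≈ 58.2 m³/s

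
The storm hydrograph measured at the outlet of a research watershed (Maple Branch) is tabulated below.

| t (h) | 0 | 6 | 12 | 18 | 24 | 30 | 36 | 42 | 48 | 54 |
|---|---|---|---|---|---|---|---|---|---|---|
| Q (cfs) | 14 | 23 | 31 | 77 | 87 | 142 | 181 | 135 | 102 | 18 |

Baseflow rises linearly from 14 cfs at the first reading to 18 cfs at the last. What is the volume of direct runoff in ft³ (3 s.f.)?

Direct-runoff ordinates (Q − Q_b): 0.00, 8.56, 16.11, 61.67, 71.22, 125.78, 164.33, 117.89, 84.44, 0.00 cfs.
ΣQ_DR = 650.0 cfs.
With Δt = 6 h = 21600 s, V = ΣQ_DR · Δt = 650.0 × 21600 = 1.40 × 10^7 ft³.

V ≈ 1.40 × 10^7 ft³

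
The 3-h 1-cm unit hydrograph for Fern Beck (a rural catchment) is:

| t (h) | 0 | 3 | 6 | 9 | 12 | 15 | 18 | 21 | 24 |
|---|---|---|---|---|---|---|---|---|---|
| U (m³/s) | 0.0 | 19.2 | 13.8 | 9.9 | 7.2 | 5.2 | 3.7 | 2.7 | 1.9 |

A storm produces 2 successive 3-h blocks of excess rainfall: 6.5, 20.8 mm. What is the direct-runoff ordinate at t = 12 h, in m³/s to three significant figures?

By discrete convolution, Q_j = Σ (P_i / 10 mm) · U_{j−i}.
At t = 12 h (j=4): Q = (6.5/10)·7.2 + (20.8/10)·9.9 = 25.3 m³/s.

Q ≈ 25.3 m³/s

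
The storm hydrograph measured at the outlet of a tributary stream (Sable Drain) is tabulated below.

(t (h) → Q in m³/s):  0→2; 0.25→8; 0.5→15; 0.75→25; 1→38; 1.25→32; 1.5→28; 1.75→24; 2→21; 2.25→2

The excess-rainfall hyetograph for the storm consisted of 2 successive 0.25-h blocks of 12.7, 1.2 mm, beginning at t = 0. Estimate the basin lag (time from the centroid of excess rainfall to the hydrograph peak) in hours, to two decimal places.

Centroid of excess rainfall: t_c = Σ P_i·t̄_i / ΣP_i = 0.1466 h (block centres at 0.125, 0.375 h).
Hydrograph peak occurs at t = 1 h, so basin lag t_L = 1 − 0.1466 = 0.85 h.

t_L ≈ 0.85 h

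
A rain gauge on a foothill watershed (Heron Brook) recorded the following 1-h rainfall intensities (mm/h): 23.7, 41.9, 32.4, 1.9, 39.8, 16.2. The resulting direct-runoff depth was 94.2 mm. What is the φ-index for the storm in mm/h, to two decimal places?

φ ≈ 11.96 mm/h

Only the 5 blocks with intensity above φ contribute runoff: 23.7, 41.9, 32.4, 39.8, 16.2 mm/h.
Σ(I−φ)·Δt = d  ⇒  (23.7+41.9+32.4+39.8+16.2 − 5φ)·1 = 94.2
φ = (154.0 − 94.2/1) / 5 = 11.96 mm/h.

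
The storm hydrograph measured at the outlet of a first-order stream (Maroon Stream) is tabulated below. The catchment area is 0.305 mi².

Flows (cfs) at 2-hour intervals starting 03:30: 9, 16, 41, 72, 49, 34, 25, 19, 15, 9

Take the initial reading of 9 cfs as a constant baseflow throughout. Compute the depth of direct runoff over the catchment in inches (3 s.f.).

d ≈ 2.02 in

Direct runoff: 0.0, 7.0, 32.0, 63.0, 40.0, 25.0, 16.0, 10.0, 6.0, 0.0 cfs; ΣQ_DR = 199.0 cfs.
V = ΣQ_DR · Δt = 199.0 × 7200 s = 1.433 × 10^6 ft³.
Over A = 0.305 mi², depth = V / A = 2.02 in.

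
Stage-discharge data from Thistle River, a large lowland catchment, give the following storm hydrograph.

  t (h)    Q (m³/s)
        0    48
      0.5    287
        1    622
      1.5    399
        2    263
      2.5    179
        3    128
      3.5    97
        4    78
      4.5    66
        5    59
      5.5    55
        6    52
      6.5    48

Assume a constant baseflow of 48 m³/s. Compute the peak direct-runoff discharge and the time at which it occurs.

Q_p = 574.0 m³/s at t = 1 h

Subtracting baseflow gives direct-runoff ordinates: 0.0, 239.0, 574.0, 351.0, 215.0, 131.0, 80.0, 49.0, 30.0, 18.0, 11.0, 7.0, 4.0, 0.0 m³/s.
The maximum is 574.0 m³/s, occurring at the reading for t = 1 h.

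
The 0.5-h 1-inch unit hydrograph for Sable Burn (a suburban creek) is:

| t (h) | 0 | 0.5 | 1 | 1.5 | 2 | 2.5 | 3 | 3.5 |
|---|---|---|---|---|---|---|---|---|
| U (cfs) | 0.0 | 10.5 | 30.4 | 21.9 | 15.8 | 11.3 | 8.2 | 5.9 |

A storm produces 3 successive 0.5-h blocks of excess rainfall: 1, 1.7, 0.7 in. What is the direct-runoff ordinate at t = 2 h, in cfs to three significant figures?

By discrete convolution, Q_j = Σ (P_i / 1 in) · U_{j−i}.
At t = 2 h (j=4): Q = (1/1)·15.8 + (1.7/1)·21.9 + (0.7/1)·30.4 = 74.3 cfs.

Q ≈ 74.3 cfs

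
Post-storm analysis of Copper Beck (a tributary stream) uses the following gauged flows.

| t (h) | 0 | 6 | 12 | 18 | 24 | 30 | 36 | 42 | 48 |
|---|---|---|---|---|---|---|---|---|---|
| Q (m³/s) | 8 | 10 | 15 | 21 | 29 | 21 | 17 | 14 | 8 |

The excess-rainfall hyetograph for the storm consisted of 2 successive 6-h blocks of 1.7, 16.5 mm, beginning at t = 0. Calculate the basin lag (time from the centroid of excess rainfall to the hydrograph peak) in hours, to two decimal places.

t_L ≈ 15.56 h

Centroid of excess rainfall: t_c = Σ P_i·t̄_i / ΣP_i = 8.4396 h (block centres at 3, 9 h).
Hydrograph peak occurs at t = 24 h, so basin lag t_L = 24 − 8.4396 = 15.56 h.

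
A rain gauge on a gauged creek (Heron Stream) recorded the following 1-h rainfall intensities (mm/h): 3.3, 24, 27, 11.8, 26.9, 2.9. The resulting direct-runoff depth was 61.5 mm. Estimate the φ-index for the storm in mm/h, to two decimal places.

Only the 4 blocks with intensity above φ contribute runoff: 24, 27, 11.8, 26.9 mm/h.
Σ(I−φ)·Δt = d  ⇒  (24+27+11.8+26.9 − 4φ)·1 = 61.5
φ = (89.70 − 61.5/1) / 4 = 7.05 mm/h.

φ ≈ 7.05 mm/h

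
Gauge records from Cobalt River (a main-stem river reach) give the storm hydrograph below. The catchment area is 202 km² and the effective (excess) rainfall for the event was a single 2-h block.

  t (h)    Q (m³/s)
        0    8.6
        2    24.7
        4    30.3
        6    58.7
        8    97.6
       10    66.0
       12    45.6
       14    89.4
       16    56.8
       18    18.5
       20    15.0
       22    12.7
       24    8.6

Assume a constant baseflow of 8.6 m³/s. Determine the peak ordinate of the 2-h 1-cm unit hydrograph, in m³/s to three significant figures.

U_p ≈ 59.4 m³/s

Direct runoff: 0.0, 16.1, 21.7, 50.1, 89.0, 57.4, 37.0, 80.8, 48.2, 9.9, 6.4, 4.1, 0.0 m³/s; ΣQ_DR = 420.7 m³/s, peak = 89.0 m³/s.
Runoff depth d = ΣQ_DR·Δt / A = 420.7 × 7200 / (202 km²) = 15.00 mm.
The 1-cm UH is the DRH scaled by (10 mm)/d, so U_p = 89.0 × 10/15.00 = 59.4 m³/s.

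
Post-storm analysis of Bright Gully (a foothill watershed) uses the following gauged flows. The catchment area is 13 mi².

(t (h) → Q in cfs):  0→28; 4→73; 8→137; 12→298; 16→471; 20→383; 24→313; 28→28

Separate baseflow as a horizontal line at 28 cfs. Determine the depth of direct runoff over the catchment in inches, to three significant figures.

d ≈ 0.719 in

Direct runoff: 0.0, 45.0, 109.0, 270.0, 443.0, 355.0, 285.0, 0.0 cfs; ΣQ_DR = 1507 cfs.
V = ΣQ_DR · Δt = 1507 × 14400 s = 2.170 × 10^7 ft³.
Over A = 13 mi², depth = V / A = 0.719 in.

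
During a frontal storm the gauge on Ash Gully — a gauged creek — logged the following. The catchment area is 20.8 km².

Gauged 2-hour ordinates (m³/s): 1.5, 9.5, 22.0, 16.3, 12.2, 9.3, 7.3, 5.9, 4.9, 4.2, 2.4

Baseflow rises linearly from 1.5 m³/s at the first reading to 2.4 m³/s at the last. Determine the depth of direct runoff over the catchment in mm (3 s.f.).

d ≈ 25.6 mm

Direct runoff: 0.00, 7.91, 20.32, 14.53, 10.34, 7.35, 5.26, 3.77, 2.68, 1.89, 0.00 m³/s; ΣQ_DR = 74.05 m³/s.
V = ΣQ_DR · Δt = 74.05 × 7200 s = 5.332 × 10^5 m³.
Over A = 20.8 km², depth = V / A = 25.6 mm.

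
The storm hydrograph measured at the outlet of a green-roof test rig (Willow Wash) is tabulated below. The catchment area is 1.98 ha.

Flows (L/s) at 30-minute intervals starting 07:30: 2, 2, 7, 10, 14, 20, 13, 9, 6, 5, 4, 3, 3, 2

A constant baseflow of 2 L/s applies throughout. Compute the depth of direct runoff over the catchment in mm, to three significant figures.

d ≈ 6.55 mm

Direct runoff: 0.0, 0.0, 5.0, 8.0, 12.0, 18.0, 11.0, 7.0, 4.0, 3.0, 2.0, 1.0, 1.0, 0.0 L/s; ΣQ_DR = 72.00 L/s.
V = ΣQ_DR · Δt = 72.00 × 1800 s = 1.296 × 10^5 L.
Over A = 1.98 ha, depth = V / A = 6.55 mm.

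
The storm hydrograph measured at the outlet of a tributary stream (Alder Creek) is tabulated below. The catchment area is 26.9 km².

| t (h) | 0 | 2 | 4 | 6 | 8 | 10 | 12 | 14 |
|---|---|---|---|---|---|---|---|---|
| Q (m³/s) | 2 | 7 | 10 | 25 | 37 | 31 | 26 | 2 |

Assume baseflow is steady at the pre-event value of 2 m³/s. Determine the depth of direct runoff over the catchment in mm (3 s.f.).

d ≈ 33.2 mm

Direct runoff: 0.0, 5.0, 8.0, 23.0, 35.0, 29.0, 24.0, 0.0 m³/s; ΣQ_DR = 124.0 m³/s.
V = ΣQ_DR · Δt = 124.0 × 7200 s = 8.928 × 10^5 m³.
Over A = 26.9 km², depth = V / A = 33.2 mm.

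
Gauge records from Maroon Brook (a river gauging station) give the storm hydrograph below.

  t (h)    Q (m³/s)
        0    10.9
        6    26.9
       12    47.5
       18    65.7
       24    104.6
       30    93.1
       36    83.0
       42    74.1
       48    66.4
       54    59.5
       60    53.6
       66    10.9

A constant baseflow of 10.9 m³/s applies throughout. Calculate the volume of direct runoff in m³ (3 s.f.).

Direct-runoff ordinates (Q − Q_b): 0.0, 16.0, 36.6, 54.8, 93.7, 82.2, 72.1, 63.2, 55.5, 48.6, 42.7, 0.0 m³/s.
ΣQ_DR = 565.4 m³/s.
With Δt = 6 h = 21600 s, V = ΣQ_DR · Δt = 565.4 × 21600 = 1.22 × 10^7 m³.

V ≈ 1.22 × 10^7 m³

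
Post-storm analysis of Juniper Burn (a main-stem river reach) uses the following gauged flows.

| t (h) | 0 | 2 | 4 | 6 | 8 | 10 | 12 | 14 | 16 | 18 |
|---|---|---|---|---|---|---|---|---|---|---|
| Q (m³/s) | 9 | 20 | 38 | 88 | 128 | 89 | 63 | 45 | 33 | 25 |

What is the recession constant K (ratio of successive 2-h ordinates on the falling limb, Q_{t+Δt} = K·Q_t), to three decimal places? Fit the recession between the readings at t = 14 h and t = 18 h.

Using the recession-limb readings at t = 14 h and t = 18 h: Q falls from 45 to 25 m³/s over 2 intervals.
K = (Q₂/Q₁)^(1/2) = (25/45)^(1/2) = 0.745.

K ≈ 0.745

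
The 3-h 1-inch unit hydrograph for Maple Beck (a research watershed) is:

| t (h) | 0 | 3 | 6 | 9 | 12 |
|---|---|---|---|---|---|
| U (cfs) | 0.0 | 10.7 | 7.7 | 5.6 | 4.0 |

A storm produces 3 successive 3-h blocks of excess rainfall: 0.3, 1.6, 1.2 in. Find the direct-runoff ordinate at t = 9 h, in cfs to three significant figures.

By discrete convolution, Q_j = Σ (P_i / 1 in) · U_{j−i}.
At t = 9 h (j=3): Q = (0.3/1)·5.6 + (1.6/1)·7.7 + (1.2/1)·10.7 = 26.8 cfs.

Q ≈ 26.8 cfs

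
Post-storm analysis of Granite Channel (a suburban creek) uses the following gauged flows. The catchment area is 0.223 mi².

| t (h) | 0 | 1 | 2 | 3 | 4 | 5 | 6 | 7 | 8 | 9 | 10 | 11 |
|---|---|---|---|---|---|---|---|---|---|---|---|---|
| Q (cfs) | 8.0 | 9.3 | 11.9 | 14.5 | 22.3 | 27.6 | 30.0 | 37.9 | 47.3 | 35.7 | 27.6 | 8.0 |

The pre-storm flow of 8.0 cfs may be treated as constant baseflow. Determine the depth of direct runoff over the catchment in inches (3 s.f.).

Direct runoff: 0.0, 1.3, 3.9, 6.5, 14.3, 19.6, 22.0, 29.9, 39.3, 27.7, 19.6, 0.0 cfs; ΣQ_DR = 184.1 cfs.
V = ΣQ_DR · Δt = 184.1 × 3600 s = 6.628 × 10^5 ft³.
Over A = 0.223 mi², depth = V / A = 1.28 in.

d ≈ 1.28 in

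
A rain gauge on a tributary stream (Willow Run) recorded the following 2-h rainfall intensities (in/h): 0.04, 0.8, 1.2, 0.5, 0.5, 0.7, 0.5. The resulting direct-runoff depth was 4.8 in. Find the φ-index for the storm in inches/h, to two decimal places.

Only the 6 blocks with intensity above φ contribute runoff: 0.8, 1.2, 0.5, 0.5, 0.7, 0.5 in/h.
Σ(I−φ)·Δt = d  ⇒  (0.8+1.2+0.5+0.5+0.7+0.5 − 6φ)·2 = 4.8
φ = (4.200 − 4.8/2) / 6 = 0.30 in/h.

φ ≈ 0.30 in/h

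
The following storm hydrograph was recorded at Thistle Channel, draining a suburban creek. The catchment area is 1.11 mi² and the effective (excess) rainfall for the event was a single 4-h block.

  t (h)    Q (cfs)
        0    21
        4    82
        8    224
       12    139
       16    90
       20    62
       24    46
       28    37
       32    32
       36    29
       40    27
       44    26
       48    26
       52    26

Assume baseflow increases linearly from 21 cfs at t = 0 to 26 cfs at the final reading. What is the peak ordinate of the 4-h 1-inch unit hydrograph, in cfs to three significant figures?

U_p ≈ 67.3 cfs

Direct runoff: 0.00, 60.62, 202.23, 116.85, 67.46, 39.08, 22.69, 13.31, 7.92, 4.54, 2.15, 0.77, 0.38, 0.00 cfs; ΣQ_DR = 538.0 cfs, peak = 202.23 cfs.
Runoff depth d = ΣQ_DR·Δt / A = 538.0 × 14400 / (1.11 mi²) = 3.004 in.
The 1-inch UH is the DRH scaled by (1 in)/d, so U_p = 202.23 × 1/3.004 = 67.3 cfs.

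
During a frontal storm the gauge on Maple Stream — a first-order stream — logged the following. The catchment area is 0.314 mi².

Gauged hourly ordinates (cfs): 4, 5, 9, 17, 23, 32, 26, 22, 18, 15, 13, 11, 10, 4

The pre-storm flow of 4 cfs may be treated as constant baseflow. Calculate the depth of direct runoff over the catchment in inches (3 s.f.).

Direct runoff: 0.0, 1.0, 5.0, 13.0, 19.0, 28.0, 22.0, 18.0, 14.0, 11.0, 9.0, 7.0, 6.0, 0.0 cfs; ΣQ_DR = 153.0 cfs.
V = ΣQ_DR · Δt = 153.0 × 3600 s = 5.508 × 10^5 ft³.
Over A = 0.314 mi², depth = V / A = 0.755 in.

d ≈ 0.755 in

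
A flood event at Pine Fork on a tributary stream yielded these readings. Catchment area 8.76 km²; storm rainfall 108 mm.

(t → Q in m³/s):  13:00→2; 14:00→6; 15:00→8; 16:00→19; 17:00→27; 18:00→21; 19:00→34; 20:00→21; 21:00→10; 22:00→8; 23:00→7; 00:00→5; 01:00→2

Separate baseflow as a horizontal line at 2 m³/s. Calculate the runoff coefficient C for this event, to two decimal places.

C ≈ 0.55

ΣQ_DR = 144.0 m³/s; V = ΣQ_DR·Δt = 5.184 × 10^5 m³.
Runoff depth d = V / A = 59.18 mm.
C = d / P = 59.18 / 108 = 0.55.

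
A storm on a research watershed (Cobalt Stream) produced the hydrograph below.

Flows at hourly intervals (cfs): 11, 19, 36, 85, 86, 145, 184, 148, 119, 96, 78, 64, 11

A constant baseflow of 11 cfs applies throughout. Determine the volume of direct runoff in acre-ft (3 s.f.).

V ≈ 77.6 acre-ft

Direct-runoff ordinates (Q − Q_b): 0.0, 8.0, 25.0, 74.0, 75.0, 134.0, 173.0, 137.0, 108.0, 85.0, 67.0, 53.0, 0.0 cfs.
ΣQ_DR = 939.0 cfs.
With Δt = 1 h = 3600 s, V = ΣQ_DR · Δt = 939.0 × 3600 = 3.38 × 10^6 ft³ = 77.6 acre-ft.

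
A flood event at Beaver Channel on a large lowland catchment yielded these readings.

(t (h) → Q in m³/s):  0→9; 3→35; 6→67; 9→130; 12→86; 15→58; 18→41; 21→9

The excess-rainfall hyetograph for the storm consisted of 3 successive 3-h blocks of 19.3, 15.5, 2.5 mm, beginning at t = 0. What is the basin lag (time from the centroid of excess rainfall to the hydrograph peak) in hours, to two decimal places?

t_L ≈ 5.85 h

Centroid of excess rainfall: t_c = Σ P_i·t̄_i / ΣP_i = 3.1488 h (block centres at 1.5, 4.5, 7.5 h).
Hydrograph peak occurs at t = 9 h, so basin lag t_L = 9 − 3.1488 = 5.85 h.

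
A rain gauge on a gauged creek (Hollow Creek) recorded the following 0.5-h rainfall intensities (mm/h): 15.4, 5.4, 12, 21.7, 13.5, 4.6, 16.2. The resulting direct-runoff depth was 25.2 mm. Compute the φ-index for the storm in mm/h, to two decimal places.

φ ≈ 5.68 mm/h

Only the 5 blocks with intensity above φ contribute runoff: 15.4, 12, 21.7, 13.5, 16.2 mm/h.
Σ(I−φ)·Δt = d  ⇒  (15.4+12+21.7+13.5+16.2 − 5φ)·0.5 = 25.2
φ = (78.80 − 25.2/0.5) / 5 = 5.68 mm/h.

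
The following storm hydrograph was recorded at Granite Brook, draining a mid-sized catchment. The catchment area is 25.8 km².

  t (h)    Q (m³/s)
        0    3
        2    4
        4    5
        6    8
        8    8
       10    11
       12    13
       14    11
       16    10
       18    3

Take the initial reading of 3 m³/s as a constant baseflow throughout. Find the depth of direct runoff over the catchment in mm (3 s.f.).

Direct runoff: 0.0, 1.0, 2.0, 5.0, 5.0, 8.0, 10.0, 8.0, 7.0, 0.0 m³/s; ΣQ_DR = 46.00 m³/s.
V = ΣQ_DR · Δt = 46.00 × 7200 s = 3.312 × 10^5 m³.
Over A = 25.8 km², depth = V / A = 12.8 mm.

d ≈ 12.8 mm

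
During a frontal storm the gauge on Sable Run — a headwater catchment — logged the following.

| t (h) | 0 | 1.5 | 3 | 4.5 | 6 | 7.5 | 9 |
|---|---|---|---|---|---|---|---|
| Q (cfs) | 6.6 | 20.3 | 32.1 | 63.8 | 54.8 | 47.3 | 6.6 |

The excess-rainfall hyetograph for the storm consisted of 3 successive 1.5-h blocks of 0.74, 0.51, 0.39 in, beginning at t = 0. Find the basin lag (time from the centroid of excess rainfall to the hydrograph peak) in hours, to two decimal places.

t_L ≈ 2.57 h

Centroid of excess rainfall: t_c = Σ P_i·t̄_i / ΣP_i = 1.9299 h (block centres at 0.75, 2.25, 3.75 h).
Hydrograph peak occurs at t = 4.5 h, so basin lag t_L = 4.5 − 1.9299 = 2.57 h.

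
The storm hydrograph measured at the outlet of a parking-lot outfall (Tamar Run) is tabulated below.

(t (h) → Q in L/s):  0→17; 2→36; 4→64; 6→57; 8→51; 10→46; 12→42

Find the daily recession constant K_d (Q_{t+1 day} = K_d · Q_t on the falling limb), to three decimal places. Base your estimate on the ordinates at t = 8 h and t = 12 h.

K_d ≈ 0.312

Between t = 8 h and t = 12 h the flow falls from 51 to 42 L/s over 2×2 h = 4 h.
Per-interval ratio K = (42/51)^(1/2) = 0.9075; K_d = K^(24/2) = 0.312.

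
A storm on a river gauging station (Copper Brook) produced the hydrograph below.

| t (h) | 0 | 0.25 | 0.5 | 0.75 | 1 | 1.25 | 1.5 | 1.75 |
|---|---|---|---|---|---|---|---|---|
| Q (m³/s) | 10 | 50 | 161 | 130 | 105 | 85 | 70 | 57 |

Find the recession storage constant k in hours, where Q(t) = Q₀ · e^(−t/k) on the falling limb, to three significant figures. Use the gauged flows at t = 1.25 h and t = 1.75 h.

k ≈ 1.25 h

On the falling limb, Q drops from 85 to 57 m³/s between t = 1.25 h and t = 1.75 h (Δt = 0.5 h).
k = −Δt / ln(Q₂/Q₁) = −0.5 / ln(57/85) = 1.25 h.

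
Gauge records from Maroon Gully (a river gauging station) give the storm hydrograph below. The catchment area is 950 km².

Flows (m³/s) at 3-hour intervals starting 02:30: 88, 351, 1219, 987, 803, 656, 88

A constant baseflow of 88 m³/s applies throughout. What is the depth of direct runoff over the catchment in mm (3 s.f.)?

Direct runoff: 0.0, 263.0, 1131.0, 899.0, 715.0, 568.0, 0.0 m³/s; ΣQ_DR = 3576 m³/s.
V = ΣQ_DR · Δt = 3576 × 10800 s = 3.862 × 10^7 m³.
Over A = 950 km², depth = V / A = 40.7 mm.

d ≈ 40.7 mm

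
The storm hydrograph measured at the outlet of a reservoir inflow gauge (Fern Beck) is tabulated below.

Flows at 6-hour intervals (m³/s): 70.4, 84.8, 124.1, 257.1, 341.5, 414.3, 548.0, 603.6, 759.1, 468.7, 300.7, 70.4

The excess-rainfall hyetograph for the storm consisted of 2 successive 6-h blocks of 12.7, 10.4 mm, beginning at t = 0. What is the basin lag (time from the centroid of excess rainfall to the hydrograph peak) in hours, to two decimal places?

Centroid of excess rainfall: t_c = Σ P_i·t̄_i / ΣP_i = 5.7013 h (block centres at 3, 9 h).
Hydrograph peak occurs at t = 48 h, so basin lag t_L = 48 − 5.7013 = 42.30 h.

t_L ≈ 42.30 h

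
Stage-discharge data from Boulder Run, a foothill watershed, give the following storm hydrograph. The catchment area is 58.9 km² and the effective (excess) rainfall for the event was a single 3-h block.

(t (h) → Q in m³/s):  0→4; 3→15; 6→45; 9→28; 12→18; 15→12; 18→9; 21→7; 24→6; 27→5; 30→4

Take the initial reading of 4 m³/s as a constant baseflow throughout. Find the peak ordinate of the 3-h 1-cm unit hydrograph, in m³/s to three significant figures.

U_p ≈ 20.5 m³/s

Direct runoff: 0.0, 11.0, 41.0, 24.0, 14.0, 8.0, 5.0, 3.0, 2.0, 1.0, 0.0 m³/s; ΣQ_DR = 109.0 m³/s, peak = 41.0 m³/s.
Runoff depth d = ΣQ_DR·Δt / A = 109.0 × 10800 / (58.9 km²) = 19.99 mm.
The 1-cm UH is the DRH scaled by (10 mm)/d, so U_p = 41.0 × 10/19.99 = 20.5 m³/s.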